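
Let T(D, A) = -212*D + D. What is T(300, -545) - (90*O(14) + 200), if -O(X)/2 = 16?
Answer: -60620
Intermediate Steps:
T(D, A) = -211*D
O(X) = -32 (O(X) = -2*16 = -32)
T(300, -545) - (90*O(14) + 200) = -211*300 - (90*(-32) + 200) = -63300 - (-2880 + 200) = -63300 - 1*(-2680) = -63300 + 2680 = -60620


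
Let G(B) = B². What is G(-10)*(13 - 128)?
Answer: -11500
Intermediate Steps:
G(-10)*(13 - 128) = (-10)²*(13 - 128) = 100*(-115) = -11500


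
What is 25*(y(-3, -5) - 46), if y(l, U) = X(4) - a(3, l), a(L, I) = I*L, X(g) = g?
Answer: -825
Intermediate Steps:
y(l, U) = 4 - 3*l (y(l, U) = 4 - l*3 = 4 - 3*l)
25*(y(-3, -5) - 46) = 25*((4 - 3*(-3)) - 46) = 25*((4 + 9) - 46) = 25*(13 - 46) = 25*(-33) = -825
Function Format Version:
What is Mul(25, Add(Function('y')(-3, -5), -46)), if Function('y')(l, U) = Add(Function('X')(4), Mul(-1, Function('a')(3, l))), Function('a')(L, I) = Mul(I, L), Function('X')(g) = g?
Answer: -825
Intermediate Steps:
Function('y')(l, U) = Add(4, Mul(-3, l)) (Function('y')(l, U) = Add(4, Mul(-1, Mul(l, 3))) = Add(4, Mul(-1, Mul(3, l))) = Add(4, Mul(-3, l)))
Mul(25, Add(Function('y')(-3, -5), -46)) = Mul(25, Add(Add(4, Mul(-3, -3)), -46)) = Mul(25, Add(Add(4, 9), -46)) = Mul(25, Add(13, -46)) = Mul(25, -33) = -825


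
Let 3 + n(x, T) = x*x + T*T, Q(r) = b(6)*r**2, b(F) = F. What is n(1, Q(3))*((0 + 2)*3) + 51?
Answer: 17535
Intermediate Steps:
Q(r) = 6*r**2
n(x, T) = -3 + T**2 + x**2 (n(x, T) = -3 + (x*x + T*T) = -3 + (x**2 + T**2) = -3 + (T**2 + x**2) = -3 + T**2 + x**2)
n(1, Q(3))*((0 + 2)*3) + 51 = (-3 + (6*3**2)**2 + 1**2)*((0 + 2)*3) + 51 = (-3 + (6*9)**2 + 1)*(2*3) + 51 = (-3 + 54**2 + 1)*6 + 51 = (-3 + 2916 + 1)*6 + 51 = 2914*6 + 51 = 17484 + 51 = 17535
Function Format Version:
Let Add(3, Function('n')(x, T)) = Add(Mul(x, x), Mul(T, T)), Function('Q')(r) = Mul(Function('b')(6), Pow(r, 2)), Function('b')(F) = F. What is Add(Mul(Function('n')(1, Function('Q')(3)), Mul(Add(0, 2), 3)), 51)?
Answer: 17535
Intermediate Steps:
Function('Q')(r) = Mul(6, Pow(r, 2))
Function('n')(x, T) = Add(-3, Pow(T, 2), Pow(x, 2)) (Function('n')(x, T) = Add(-3, Add(Mul(x, x), Mul(T, T))) = Add(-3, Add(Pow(x, 2), Pow(T, 2))) = Add(-3, Add(Pow(T, 2), Pow(x, 2))) = Add(-3, Pow(T, 2), Pow(x, 2)))
Add(Mul(Function('n')(1, Function('Q')(3)), Mul(Add(0, 2), 3)), 51) = Add(Mul(Add(-3, Pow(Mul(6, Pow(3, 2)), 2), Pow(1, 2)), Mul(Add(0, 2), 3)), 51) = Add(Mul(Add(-3, Pow(Mul(6, 9), 2), 1), Mul(2, 3)), 51) = Add(Mul(Add(-3, Pow(54, 2), 1), 6), 51) = Add(Mul(Add(-3, 2916, 1), 6), 51) = Add(Mul(2914, 6), 51) = Add(17484, 51) = 17535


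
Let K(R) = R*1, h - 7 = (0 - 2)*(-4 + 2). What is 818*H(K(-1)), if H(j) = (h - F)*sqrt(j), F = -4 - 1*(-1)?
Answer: 11452*I ≈ 11452.0*I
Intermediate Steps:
h = 11 (h = 7 + (0 - 2)*(-4 + 2) = 7 - 2*(-2) = 7 + 4 = 11)
F = -3 (F = -4 + 1 = -3)
K(R) = R
H(j) = 14*sqrt(j) (H(j) = (11 - 1*(-3))*sqrt(j) = (11 + 3)*sqrt(j) = 14*sqrt(j))
818*H(K(-1)) = 818*(14*sqrt(-1)) = 818*(14*I) = 11452*I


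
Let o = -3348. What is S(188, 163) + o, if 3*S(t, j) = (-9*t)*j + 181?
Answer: -285659/3 ≈ -95220.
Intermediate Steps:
S(t, j) = 181/3 - 3*j*t (S(t, j) = ((-9*t)*j + 181)/3 = (-9*j*t + 181)/3 = (181 - 9*j*t)/3 = 181/3 - 3*j*t)
S(188, 163) + o = (181/3 - 3*163*188) - 3348 = (181/3 - 91932) - 3348 = -275615/3 - 3348 = -285659/3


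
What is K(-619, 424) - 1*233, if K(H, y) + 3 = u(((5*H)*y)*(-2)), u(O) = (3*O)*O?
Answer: 20664945580564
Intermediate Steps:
u(O) = 3*O²
K(H, y) = -3 + 300*H²*y² (K(H, y) = -3 + 3*(((5*H)*y)*(-2))² = -3 + 3*((5*H*y)*(-2))² = -3 + 3*(-10*H*y)² = -3 + 3*(100*H²*y²) = -3 + 300*H²*y²)
K(-619, 424) - 1*233 = (-3 + 300*(-619)²*424²) - 1*233 = (-3 + 300*383161*179776) - 233 = (-3 + 20664945580800) - 233 = 20664945580797 - 233 = 20664945580564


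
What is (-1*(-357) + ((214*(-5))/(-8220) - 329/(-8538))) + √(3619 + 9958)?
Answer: 69630396/194951 + √13577 ≈ 473.69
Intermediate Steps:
(-1*(-357) + ((214*(-5))/(-8220) - 329/(-8538))) + √(3619 + 9958) = (357 + (-1070*(-1/8220) - 329*(-1/8538))) + √13577 = (357 + (107/822 + 329/8538)) + √13577 = (357 + 32889/194951) + √13577 = 69630396/194951 + √13577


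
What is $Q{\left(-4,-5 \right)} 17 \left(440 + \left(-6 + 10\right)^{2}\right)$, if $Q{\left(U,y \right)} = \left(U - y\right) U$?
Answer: $-31008$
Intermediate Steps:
$Q{\left(U,y \right)} = U \left(U - y\right)$
$Q{\left(-4,-5 \right)} 17 \left(440 + \left(-6 + 10\right)^{2}\right) = - 4 \left(-4 - -5\right) 17 \left(440 + \left(-6 + 10\right)^{2}\right) = - 4 \left(-4 + 5\right) 17 \left(440 + 4^{2}\right) = \left(-4\right) 1 \cdot 17 \left(440 + 16\right) = \left(-4\right) 17 \cdot 456 = \left(-68\right) 456 = -31008$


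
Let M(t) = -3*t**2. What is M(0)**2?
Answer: 0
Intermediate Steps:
M(0)**2 = (-3*0**2)**2 = (-3*0)**2 = 0**2 = 0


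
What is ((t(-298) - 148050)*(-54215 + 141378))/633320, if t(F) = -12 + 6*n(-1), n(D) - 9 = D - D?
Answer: -1612602663/79165 ≈ -20370.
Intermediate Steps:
n(D) = 9 (n(D) = 9 + (D - D) = 9 + 0 = 9)
t(F) = 42 (t(F) = -12 + 6*9 = -12 + 54 = 42)
((t(-298) - 148050)*(-54215 + 141378))/633320 = ((42 - 148050)*(-54215 + 141378))/633320 = -148008*87163*(1/633320) = -12900821304*1/633320 = -1612602663/79165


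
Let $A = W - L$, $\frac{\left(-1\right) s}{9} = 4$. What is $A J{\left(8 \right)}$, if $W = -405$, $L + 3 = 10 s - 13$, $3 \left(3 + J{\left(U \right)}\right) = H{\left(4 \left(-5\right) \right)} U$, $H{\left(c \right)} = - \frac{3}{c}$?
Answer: $\frac{377}{5} \approx 75.4$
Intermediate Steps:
$J{\left(U \right)} = -3 + \frac{U}{20}$ ($J{\left(U \right)} = -3 + \frac{- \frac{3}{4 \left(-5\right)} U}{3} = -3 + \frac{- \frac{3}{-20} U}{3} = -3 + \frac{\left(-3\right) \left(- \frac{1}{20}\right) U}{3} = -3 + \frac{\frac{3}{20} U}{3} = -3 + \frac{U}{20}$)
$s = -36$ ($s = \left(-9\right) 4 = -36$)
$L = -376$ ($L = -3 + \left(10 \left(-36\right) - 13\right) = -3 - 373 = -376$)
$A = -29$ ($A = -405 - -376 = -405 + 376 = -29$)
$A J{\left(8 \right)} = - 29 \left(-3 + \frac{1}{20} \cdot 8\right) = - 29 \left(-3 + \frac{2}{5}\right) = \left(-29\right) \left(- \frac{13}{5}\right) = \frac{377}{5}$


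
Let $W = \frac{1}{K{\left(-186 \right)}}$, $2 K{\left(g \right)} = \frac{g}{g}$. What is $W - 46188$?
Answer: $-46186$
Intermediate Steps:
$K{\left(g \right)} = \frac{1}{2}$ ($K{\left(g \right)} = \frac{g \frac{1}{g}}{2} = \frac{1}{2} \cdot 1 = \frac{1}{2}$)
$W = 2$ ($W = \frac{1}{\frac{1}{2}} = 2$)
$W - 46188 = 2 - 46188 = -46186$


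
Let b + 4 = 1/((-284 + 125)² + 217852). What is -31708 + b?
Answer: -7710233695/243133 ≈ -31712.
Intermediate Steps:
b = -972531/243133 (b = -4 + 1/((-284 + 125)² + 217852) = -4 + 1/((-159)² + 217852) = -4 + 1/(25281 + 217852) = -4 + 1/243133 = -972531/243133 ≈ -4.0000)
-31708 + b = -31708 - 972531/243133 = -7710233695/243133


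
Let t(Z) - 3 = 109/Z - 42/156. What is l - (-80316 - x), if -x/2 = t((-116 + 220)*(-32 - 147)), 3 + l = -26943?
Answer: 496717233/9308 ≈ 53365.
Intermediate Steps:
l = -26946 (l = -3 - 26943 = -26946)
t(Z) = 71/26 + 109/Z (t(Z) = 3 + (109/Z - 42/156) = 3 + (109/Z - 42*1/156) = 3 + (109/Z - 7/26) = 3 + (-7/26 + 109/Z) = 71/26 + 109/Z)
x = -50727/9308 (x = -2*(71/26 + 109/(((-116 + 220)*(-32 - 147)))) = -2*(71/26 + 109/((104*(-179)))) = -2*(71/26 + 109/(-18616)) = -2*(71/26 + 109*(-1/18616)) = -2*(71/26 - 109/18616) = -2*50727/18616 = -50727/9308 ≈ -5.4498)
l - (-80316 - x) = -26946 - (-80316 - 1*(-50727/9308)) = -26946 - (-80316 + 50727/9308) = -26946 - 1*(-747530601/9308) = -26946 + 747530601/9308 = 496717233/9308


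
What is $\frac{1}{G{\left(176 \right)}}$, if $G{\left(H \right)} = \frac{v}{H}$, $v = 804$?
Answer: $\frac{44}{201} \approx 0.21891$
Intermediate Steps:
$G{\left(H \right)} = \frac{804}{H}$
$\frac{1}{G{\left(176 \right)}} = \frac{1}{804 \cdot \frac{1}{176}} = \frac{1}{\frac{201}{44}} = \frac{44}{201}$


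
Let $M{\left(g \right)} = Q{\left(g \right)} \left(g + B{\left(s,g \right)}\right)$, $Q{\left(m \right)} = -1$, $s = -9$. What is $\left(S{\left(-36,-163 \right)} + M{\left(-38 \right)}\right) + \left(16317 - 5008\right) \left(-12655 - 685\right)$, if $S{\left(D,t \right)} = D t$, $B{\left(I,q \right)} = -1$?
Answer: $-150856153$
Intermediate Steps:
$M{\left(g \right)} = 1 - g$ ($M{\left(g \right)} = - (g - 1) = - (-1 + g) = 1 - g$)
$\left(S{\left(-36,-163 \right)} + M{\left(-38 \right)}\right) + \left(16317 - 5008\right) \left(-12655 - 685\right) = \left(\left(-36\right) \left(-163\right) + \left(1 - -38\right)\right) + \left(16317 - 5008\right) \left(-12655 - 685\right) = \left(5868 + \left(1 + 38\right)\right) + 11309 \left(-13340\right) = \left(5868 + 39\right) - 150862060 = 5907 - 150862060 = -150856153$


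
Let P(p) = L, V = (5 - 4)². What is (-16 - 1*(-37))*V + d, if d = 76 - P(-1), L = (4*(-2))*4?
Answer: 129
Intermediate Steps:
V = 1 (V = 1² = 1)
L = -32 (L = -8*4 = -32)
P(p) = -32
d = 108 (d = 76 - 1*(-32) = 76 + 32 = 108)
(-16 - 1*(-37))*V + d = (-16 - 1*(-37))*1 + 108 = (-16 + 37)*1 + 108 = 21*1 + 108 = 21 + 108 = 129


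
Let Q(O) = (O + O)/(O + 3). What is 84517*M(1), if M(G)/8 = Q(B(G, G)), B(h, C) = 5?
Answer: 845170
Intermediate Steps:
Q(O) = 2*O/(3 + O) (Q(O) = (2*O)/(3 + O) = 2*O/(3 + O))
M(G) = 10 (M(G) = 8*(2*5/(3 + 5)) = 8*(2*5/8) = 8*(2*5*(1/8)) = 8*(5/4) = 10)
84517*M(1) = 84517*10 = 845170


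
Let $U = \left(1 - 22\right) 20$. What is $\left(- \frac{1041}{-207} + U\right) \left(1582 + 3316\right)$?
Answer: $- \frac{140244434}{69} \approx -2.0325 \cdot 10^{6}$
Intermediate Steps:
$U = -420$ ($U = \left(-21\right) 20 = -420$)
$\left(- \frac{1041}{-207} + U\right) \left(1582 + 3316\right) = \left(- \frac{1041}{-207} - 420\right) \left(1582 + 3316\right) = \left(\left(-1041\right) \left(- \frac{1}{207}\right) - 420\right) 4898 = \left(\frac{347}{69} - 420\right) 4898 = \left(- \frac{28633}{69}\right) 4898 = - \frac{140244434}{69}$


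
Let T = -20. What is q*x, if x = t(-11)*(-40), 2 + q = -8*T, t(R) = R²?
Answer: -764720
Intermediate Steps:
q = 158 (q = -2 - 8*(-20) = -2 + 160 = 158)
x = -4840 (x = (-11)²*(-40) = 121*(-40) = -4840)
q*x = 158*(-4840) = -764720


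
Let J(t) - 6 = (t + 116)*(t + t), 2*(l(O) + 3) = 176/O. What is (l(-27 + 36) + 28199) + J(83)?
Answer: 551212/9 ≈ 61246.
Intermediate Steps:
l(O) = -3 + 88/O (l(O) = -3 + (176/O)/2 = -3 + 88/O)
J(t) = 6 + 2*t*(116 + t) (J(t) = 6 + (t + 116)*(t + t) = 6 + (116 + t)*(2*t) = 6 + 2*t*(116 + t))
(l(-27 + 36) + 28199) + J(83) = ((-3 + 88/(-27 + 36)) + 28199) + (6 + 2*83² + 232*83) = ((-3 + 88/9) + 28199) + (6 + 2*6889 + 19256) = ((-3 + 88*(⅑)) + 28199) + (6 + 13778 + 19256) = ((-3 + 88/9) + 28199) + 33040 = (61/9 + 28199) + 33040 = 253852/9 + 33040 = 551212/9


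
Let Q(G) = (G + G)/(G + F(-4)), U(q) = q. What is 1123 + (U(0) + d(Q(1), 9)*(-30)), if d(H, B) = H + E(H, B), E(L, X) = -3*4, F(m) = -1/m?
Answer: 1435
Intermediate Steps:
E(L, X) = -12
Q(G) = 2*G/(¼ + G) (Q(G) = (G + G)/(G - 1/(-4)) = (2*G)/(G - 1*(-¼)) = (2*G)/(G + ¼) = (2*G)/(¼ + G) = 2*G/(¼ + G))
d(H, B) = -12 + H (d(H, B) = H - 12 = -12 + H)
1123 + (U(0) + d(Q(1), 9)*(-30)) = 1123 + (0 + (-12 + 8*1/(1 + 4*1))*(-30)) = 1123 + (0 + (-12 + 8*1/(1 + 4))*(-30)) = 1123 + (0 + (-12 + 8*1/5)*(-30)) = 1123 + (0 + (-12 + 8*1*(⅕))*(-30)) = 1123 + (0 + (-12 + 8/5)*(-30)) = 1123 + (0 - 52/5*(-30)) = 1123 + (0 + 312) = 1123 + 312 = 1435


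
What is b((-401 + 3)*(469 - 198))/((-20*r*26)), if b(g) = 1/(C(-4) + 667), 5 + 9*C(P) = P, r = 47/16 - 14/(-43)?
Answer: -43/48593025 ≈ -8.8490e-7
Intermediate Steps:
r = 2245/688 (r = 47*(1/16) - 14*(-1/43) = 47/16 + 14/43 = 2245/688 ≈ 3.2631)
C(P) = -5/9 + P/9
b(g) = 1/666 (b(g) = 1/((-5/9 + (⅑)*(-4)) + 667) = 1/((-5/9 - 4/9) + 667) = 1/(-1 + 667) = 1/666)
b((-401 + 3)*(469 - 198))/((-20*r*26)) = 1/(666*((-20*2245/688*26))) = 1/(666*((-11225/172*26))) = 1/(666*(-145925/86)) = (1/666)*(-86/145925) = -43/48593025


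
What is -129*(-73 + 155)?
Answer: -10578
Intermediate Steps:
-129*(-73 + 155) = -129*82 = -10578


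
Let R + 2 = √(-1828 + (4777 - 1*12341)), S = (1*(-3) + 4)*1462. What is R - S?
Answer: -1464 + 4*I*√587 ≈ -1464.0 + 96.912*I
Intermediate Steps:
S = 1462 (S = (-3 + 4)*1462 = 1*1462 = 1462)
R = -2 + 4*I*√587 (R = -2 + √(-1828 + (4777 - 1*12341)) = -2 + √(-1828 + (4777 - 12341)) = -2 + √(-1828 - 7564) = -2 + √(-9392) = -2 + 4*I*√587 ≈ -2.0 + 96.912*I)
R - S = (-2 + 4*I*√587) - 1*1462 = (-2 + 4*I*√587) - 1462 = -1464 + 4*I*√587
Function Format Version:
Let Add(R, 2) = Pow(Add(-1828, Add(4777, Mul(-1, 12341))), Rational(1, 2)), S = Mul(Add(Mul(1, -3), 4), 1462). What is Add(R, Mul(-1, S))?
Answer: Add(-1464, Mul(4, I, Pow(587, Rational(1, 2)))) ≈ Add(-1464.0, Mul(96.912, I))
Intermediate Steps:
S = 1462 (S = Mul(Add(-3, 4), 1462) = Mul(1, 1462) = 1462)
R = Add(-2, Mul(4, I, Pow(587, Rational(1, 2)))) (R = Add(-2, Pow(Add(-1828, Add(4777, Mul(-1, 12341))), Rational(1, 2))) = Add(-2, Pow(Add(-1828, Add(4777, -12341)), Rational(1, 2))) = Add(-2, Pow(Add(-1828, -7564), Rational(1, 2))) = Add(-2, Pow(-9392, Rational(1, 2))) = Add(-2, Mul(4, I, Pow(587, Rational(1, 2)))) ≈ Add(-2.0000, Mul(96.912, I)))
Add(R, Mul(-1, S)) = Add(Add(-2, Mul(4, I, Pow(587, Rational(1, 2)))), Mul(-1, 1462)) = Add(Add(-2, Mul(4, I, Pow(587, Rational(1, 2)))), -1462) = Add(-1464, Mul(4, I, Pow(587, Rational(1, 2))))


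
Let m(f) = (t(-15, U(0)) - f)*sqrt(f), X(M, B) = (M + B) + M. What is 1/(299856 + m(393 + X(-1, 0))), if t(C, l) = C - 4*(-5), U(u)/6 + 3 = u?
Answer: 74964/22463840825 + 193*sqrt(391)/44927681650 ≈ 3.4220e-6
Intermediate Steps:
U(u) = -18 + 6*u
t(C, l) = 20 + C (t(C, l) = C + 20 = 20 + C)
X(M, B) = B + 2*M (X(M, B) = (B + M) + M = B + 2*M)
m(f) = sqrt(f)*(5 - f) (m(f) = ((20 - 15) - f)*sqrt(f) = (5 - f)*sqrt(f) = sqrt(f)*(5 - f))
1/(299856 + m(393 + X(-1, 0))) = 1/(299856 + sqrt(393 + (0 + 2*(-1)))*(5 - (393 + (0 + 2*(-1))))) = 1/(299856 + sqrt(393 + (0 - 2))*(5 - (393 + (0 - 2)))) = 1/(299856 + sqrt(393 - 2)*(5 - (393 - 2))) = 1/(299856 + sqrt(391)*(5 - 1*391)) = 1/(299856 + sqrt(391)*(5 - 391)) = 1/(299856 + sqrt(391)*(-386)) = 1/(299856 - 386*sqrt(391))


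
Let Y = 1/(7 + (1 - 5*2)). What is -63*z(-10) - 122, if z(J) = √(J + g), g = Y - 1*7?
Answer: -122 - 63*I*√70/2 ≈ -122.0 - 263.55*I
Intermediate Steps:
Y = -½ (Y = 1/(7 + (1 - 10)) = 1/(7 - 9) = 1/(-2) = -½ ≈ -0.50000)
g = -15/2 (g = -½ - 1*7 = -½ - 7 = -15/2 ≈ -7.5000)
z(J) = √(-15/2 + J) (z(J) = √(J - 15/2) = √(-15/2 + J))
-63*z(-10) - 122 = -63*√(-30 + 4*(-10))/2 - 122 = -63*√(-30 - 40)/2 - 122 = -63*√(-70)/2 - 122 = -63*I*√70/2 - 122 = -122 - 63*I*√70/2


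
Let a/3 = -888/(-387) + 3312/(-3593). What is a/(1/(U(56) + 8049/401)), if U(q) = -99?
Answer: -20138262000/61954099 ≈ -325.05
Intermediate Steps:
a = 636280/154499 (a = 3*(-888/(-387) + 3312/(-3593)) = 3*(-888*(-1/387) + 3312*(-1/3593)) = 3*(296/129 - 3312/3593) = 3*(636280/463497) = 636280/154499 ≈ 4.1183)
a/(1/(U(56) + 8049/401)) = 636280/(154499*(1/(-99 + 8049/401))) = 636280/(154499*(1/(-31650/401))) = 636280/(154499*(-401/31650)) = (636280/154499)*(-31650/401) = -20138262000/61954099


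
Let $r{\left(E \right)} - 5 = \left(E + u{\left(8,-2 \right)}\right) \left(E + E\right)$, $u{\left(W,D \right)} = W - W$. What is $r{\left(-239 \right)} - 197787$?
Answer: $-83540$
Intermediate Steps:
$u{\left(W,D \right)} = 0$
$r{\left(E \right)} = 5 + 2 E^{2}$ ($r{\left(E \right)} = 5 + \left(E + 0\right) \left(E + E\right) = 5 + E 2 E = 5 + 2 E^{2}$)
$r{\left(-239 \right)} - 197787 = \left(5 + 2 \left(-239\right)^{2}\right) - 197787 = \left(5 + 2 \cdot 57121\right) - 197787 = \left(5 + 114242\right) - 197787 = 114247 - 197787 = -83540$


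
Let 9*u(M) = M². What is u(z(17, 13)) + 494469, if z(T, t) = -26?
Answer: 4450897/9 ≈ 4.9454e+5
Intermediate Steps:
u(M) = M²/9
u(z(17, 13)) + 494469 = (⅑)*(-26)² + 494469 = (⅑)*676 + 494469 = 676/9 + 494469 = 4450897/9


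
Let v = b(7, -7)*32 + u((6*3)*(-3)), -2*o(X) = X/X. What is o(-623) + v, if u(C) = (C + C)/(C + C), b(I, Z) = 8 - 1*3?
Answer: 321/2 ≈ 160.50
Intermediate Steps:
b(I, Z) = 5 (b(I, Z) = 8 - 3 = 5)
o(X) = -½ (o(X) = -X/(2*X) = -½*1 = -½)
u(C) = 1 (u(C) = (2*C)/((2*C)) = (2*C)*(1/(2*C)) = 1)
v = 161 (v = 5*32 + 1 = 160 + 1 = 161)
o(-623) + v = -½ + 161 = 321/2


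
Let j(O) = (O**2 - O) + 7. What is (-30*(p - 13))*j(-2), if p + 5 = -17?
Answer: 13650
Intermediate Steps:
p = -22 (p = -5 - 17 = -22)
j(O) = 7 + O**2 - O
(-30*(p - 13))*j(-2) = (-30*(-22 - 13))*(7 + (-2)**2 - 1*(-2)) = (-30*(-35))*(7 + 4 + 2) = 1050*13 = 13650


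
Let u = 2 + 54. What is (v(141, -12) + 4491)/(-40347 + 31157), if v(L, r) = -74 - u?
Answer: -4361/9190 ≈ -0.47454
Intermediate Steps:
u = 56
v(L, r) = -130 (v(L, r) = -74 - 1*56 = -74 - 56 = -130)
(v(141, -12) + 4491)/(-40347 + 31157) = (-130 + 4491)/(-40347 + 31157) = 4361/(-9190) = 4361*(-1/9190) = -4361/9190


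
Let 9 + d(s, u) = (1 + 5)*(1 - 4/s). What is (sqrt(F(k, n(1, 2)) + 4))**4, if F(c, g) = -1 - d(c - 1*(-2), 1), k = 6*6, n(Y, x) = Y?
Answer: 15876/361 ≈ 43.978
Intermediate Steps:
k = 36
d(s, u) = -3 - 24/s (d(s, u) = -9 + (1 + 5)*(1 - 4/s) = -9 + 6*(1 - 4/s) = -9 + (6 - 24/s) = -3 - 24/s)
F(c, g) = 2 + 24/(2 + c) (F(c, g) = -1 - (-3 - 24/(c - 1*(-2))) = -1 - (-3 - 24/(c + 2)) = -1 - (-3 - 24/(2 + c)) = -1 + (3 + 24/(2 + c)) = 2 + 24/(2 + c))
(sqrt(F(k, n(1, 2)) + 4))**4 = (sqrt(2*(14 + 36)/(2 + 36) + 4))**4 = (sqrt(2*50/38 + 4))**4 = (sqrt(2*(1/38)*50 + 4))**4 = (sqrt(50/19 + 4))**4 = (sqrt(126/19))**4 = (3*sqrt(266)/19)**4 = 15876/361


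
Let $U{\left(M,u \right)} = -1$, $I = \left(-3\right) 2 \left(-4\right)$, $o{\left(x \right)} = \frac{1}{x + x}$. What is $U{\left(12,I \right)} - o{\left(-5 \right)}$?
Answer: $- \frac{9}{10} \approx -0.9$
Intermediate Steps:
$o{\left(x \right)} = \frac{1}{2 x}$
$I = 24$ ($I = \left(-6\right) \left(-4\right) = 24$)
$U{\left(12,I \right)} - o{\left(-5 \right)} = -1 - \frac{1}{2 \left(-5\right)} = -1 - \frac{1}{2} \left(- \frac{1}{5}\right) = -1 - - \frac{1}{10} = -1 + \frac{1}{10} = - \frac{9}{10}$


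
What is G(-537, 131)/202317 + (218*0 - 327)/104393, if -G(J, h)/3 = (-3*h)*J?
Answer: -22053255666/7040159527 ≈ -3.1325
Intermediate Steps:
G(J, h) = 9*J*h (G(J, h) = -3*(-3*h)*J = -(-9)*J*h = 9*J*h)
G(-537, 131)/202317 + (218*0 - 327)/104393 = (9*(-537)*131)/202317 + (218*0 - 327)/104393 = -633123*1/202317 + (0 - 327)*(1/104393) = -211041/67439 - 327*1/104393 = -211041/67439 - 327/104393 = -22053255666/7040159527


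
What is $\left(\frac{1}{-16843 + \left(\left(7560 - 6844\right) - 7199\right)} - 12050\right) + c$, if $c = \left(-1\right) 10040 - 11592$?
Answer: $- \frac{785666333}{23326} \approx -33682.0$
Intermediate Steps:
$c = -21632$ ($c = -10040 - 11592 = -21632$)
$\left(\frac{1}{-16843 + \left(\left(7560 - 6844\right) - 7199\right)} - 12050\right) + c = \left(\frac{1}{-16843 + \left(\left(7560 - 6844\right) - 7199\right)} - 12050\right) - 21632 = \left(\frac{1}{-16843 + \left(716 - 7199\right)} - 12050\right) - 21632 = \left(\frac{1}{-16843 - 6483} - 12050\right) - 21632 = \left(\frac{1}{-23326} - 12050\right) - 21632 = \left(- \frac{1}{23326} - 12050\right) - 21632 = - \frac{281078301}{23326} - 21632 = - \frac{785666333}{23326}$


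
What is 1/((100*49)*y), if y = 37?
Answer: 1/181300 ≈ 5.5157e-6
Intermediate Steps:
1/((100*49)*y) = 1/((100*49)*37) = 1/(4900*37) = 1/181300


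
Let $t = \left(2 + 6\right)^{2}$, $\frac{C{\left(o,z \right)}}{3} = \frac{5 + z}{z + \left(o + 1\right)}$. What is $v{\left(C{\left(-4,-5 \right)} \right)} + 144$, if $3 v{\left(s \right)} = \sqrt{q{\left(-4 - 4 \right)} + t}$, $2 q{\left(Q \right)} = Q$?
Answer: $144 + \frac{2 \sqrt{15}}{3} \approx 146.58$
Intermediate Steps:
$q{\left(Q \right)} = \frac{Q}{2}$
$C{\left(o,z \right)} = \frac{3 \left(5 + z\right)}{1 + o + z}$ ($C{\left(o,z \right)} = 3 \frac{5 + z}{z + \left(o + 1\right)} = 3 \frac{5 + z}{z + \left(1 + o\right)} = 3 \frac{5 + z}{1 + o + z} = \frac{3 \left(5 + z\right)}{1 + o + z}$)
$t = 64$ ($t = 8^{2} = 64$)
$v{\left(s \right)} = \frac{2 \sqrt{15}}{3}$ ($v{\left(s \right)} = \frac{\sqrt{\frac{-4 - 4}{2} + 64}}{3} = \frac{\sqrt{\frac{1}{2} \left(-8\right) + 64}}{3} = \frac{\sqrt{-4 + 64}}{3} = \frac{\sqrt{60}}{3} = \frac{2 \sqrt{15}}{3}$)
$v{\left(C{\left(-4,-5 \right)} \right)} + 144 = \frac{2 \sqrt{15}}{3} + 144 = 144 + \frac{2 \sqrt{15}}{3}$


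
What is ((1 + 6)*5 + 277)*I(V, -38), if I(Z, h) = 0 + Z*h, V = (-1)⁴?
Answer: -11856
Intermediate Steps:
V = 1
I(Z, h) = Z*h
((1 + 6)*5 + 277)*I(V, -38) = ((1 + 6)*5 + 277)*(1*(-38)) = (7*5 + 277)*(-38) = (35 + 277)*(-38) = 312*(-38) = -11856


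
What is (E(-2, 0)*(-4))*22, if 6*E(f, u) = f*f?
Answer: -176/3 ≈ -58.667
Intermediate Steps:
E(f, u) = f²/6 (E(f, u) = (f*f)/6 = f²/6)
(E(-2, 0)*(-4))*22 = (((⅙)*(-2)²)*(-4))*22 = (((⅙)*4)*(-4))*22 = ((⅔)*(-4))*22 = -8/3*22 = -176/3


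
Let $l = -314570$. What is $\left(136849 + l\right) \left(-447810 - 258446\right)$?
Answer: $125516522576$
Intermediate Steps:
$\left(136849 + l\right) \left(-447810 - 258446\right) = \left(136849 - 314570\right) \left(-447810 - 258446\right) = \left(-177721\right) \left(-706256\right) = 125516522576$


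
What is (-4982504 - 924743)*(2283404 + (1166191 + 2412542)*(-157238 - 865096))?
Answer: 21612597318102562246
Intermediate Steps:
(-4982504 - 924743)*(2283404 + (1166191 + 2412542)*(-157238 - 865096)) = -5907247*(2283404 + 3578733*(-1022334)) = -5907247*(2283404 - 3658660422822) = -5907247*(-3658658139418) = 21612597318102562246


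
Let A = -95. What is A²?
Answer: 9025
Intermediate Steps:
A² = (-95)² = 9025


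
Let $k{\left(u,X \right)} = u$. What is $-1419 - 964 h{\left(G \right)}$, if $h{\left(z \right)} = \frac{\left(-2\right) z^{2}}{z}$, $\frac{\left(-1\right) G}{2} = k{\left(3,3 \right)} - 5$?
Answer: $6293$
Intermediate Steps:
$G = 4$ ($G = - 2 \left(3 - 5\right) = \left(-2\right) \left(-2\right) = 4$)
$h{\left(z \right)} = - 2 z$
$-1419 - 964 h{\left(G \right)} = -1419 - 964 \left(\left(-2\right) 4\right) = -1419 - -7712 = -1419 + 7712 = 6293$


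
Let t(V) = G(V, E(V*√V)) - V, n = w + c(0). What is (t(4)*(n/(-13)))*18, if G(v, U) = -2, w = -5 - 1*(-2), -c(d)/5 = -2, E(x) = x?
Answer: 756/13 ≈ 58.154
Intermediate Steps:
c(d) = 10 (c(d) = -5*(-2) = 10)
w = -3 (w = -5 + 2 = -3)
n = 7 (n = -3 + 10 = 7)
t(V) = -2 - V
(t(4)*(n/(-13)))*18 = ((-2 - 1*4)*(7/(-13)))*18 = ((-2 - 4)*(7*(-1/13)))*18 = -6*(-7/13)*18 = (42/13)*18 = 756/13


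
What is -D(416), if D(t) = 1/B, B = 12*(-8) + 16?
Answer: 1/80 ≈ 0.012500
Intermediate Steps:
B = -80 (B = -96 + 16 = -80)
D(t) = -1/80 (D(t) = 1/(-80) = -1/80)
-D(416) = -1*(-1/80) = 1/80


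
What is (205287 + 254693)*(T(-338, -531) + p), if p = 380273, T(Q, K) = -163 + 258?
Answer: 174961672640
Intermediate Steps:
T(Q, K) = 95
(205287 + 254693)*(T(-338, -531) + p) = (205287 + 254693)*(95 + 380273) = 459980*380368 = 174961672640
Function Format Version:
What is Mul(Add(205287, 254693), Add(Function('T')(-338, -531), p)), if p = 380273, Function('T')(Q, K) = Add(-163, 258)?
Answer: 174961672640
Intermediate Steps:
Function('T')(Q, K) = 95
Mul(Add(205287, 254693), Add(Function('T')(-338, -531), p)) = Mul(Add(205287, 254693), Add(95, 380273)) = Mul(459980, 380368) = 174961672640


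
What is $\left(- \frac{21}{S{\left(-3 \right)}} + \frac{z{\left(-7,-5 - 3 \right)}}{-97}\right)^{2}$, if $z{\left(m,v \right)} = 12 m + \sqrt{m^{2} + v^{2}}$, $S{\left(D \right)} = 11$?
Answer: $\frac{1252442}{1138489} + \frac{2226 \sqrt{113}}{103499} \approx 1.3287$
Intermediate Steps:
$z{\left(m,v \right)} = \sqrt{m^{2} + v^{2}} + 12 m$
$\left(- \frac{21}{S{\left(-3 \right)}} + \frac{z{\left(-7,-5 - 3 \right)}}{-97}\right)^{2} = \left(- \frac{21}{11} + \frac{\sqrt{\left(-7\right)^{2} + \left(-5 - 3\right)^{2}} + 12 \left(-7\right)}{-97}\right)^{2} = \left(\left(-21\right) \frac{1}{11} + \left(\sqrt{49 + \left(-5 - 3\right)^{2}} - 84\right) \left(- \frac{1}{97}\right)\right)^{2} = \left(- \frac{21}{11} + \left(\sqrt{49 + \left(-8\right)^{2}} - 84\right) \left(- \frac{1}{97}\right)\right)^{2} = \left(- \frac{21}{11} + \left(\sqrt{49 + 64} - 84\right) \left(- \frac{1}{97}\right)\right)^{2} = \left(- \frac{21}{11} + \left(\sqrt{113} - 84\right) \left(- \frac{1}{97}\right)\right)^{2} = \left(- \frac{21}{11} + \left(-84 + \sqrt{113}\right) \left(- \frac{1}{97}\right)\right)^{2} = \left(- \frac{21}{11} + \left(\frac{84}{97} - \frac{\sqrt{113}}{97}\right)\right)^{2} = \left(- \frac{1113}{1067} - \frac{\sqrt{113}}{97}\right)^{2}$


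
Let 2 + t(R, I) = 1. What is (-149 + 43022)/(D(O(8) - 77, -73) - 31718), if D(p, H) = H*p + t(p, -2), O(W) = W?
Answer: -14291/8894 ≈ -1.6068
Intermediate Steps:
t(R, I) = -1 (t(R, I) = -2 + 1 = -1)
D(p, H) = -1 + H*p (D(p, H) = H*p - 1 = -1 + H*p)
(-149 + 43022)/(D(O(8) - 77, -73) - 31718) = (-149 + 43022)/((-1 - 73*(8 - 77)) - 31718) = 42873/((-1 - 73*(-69)) - 31718) = 42873/((-1 + 5037) - 31718) = 42873/(5036 - 31718) = 42873/(-26682) = 42873*(-1/26682) = -14291/8894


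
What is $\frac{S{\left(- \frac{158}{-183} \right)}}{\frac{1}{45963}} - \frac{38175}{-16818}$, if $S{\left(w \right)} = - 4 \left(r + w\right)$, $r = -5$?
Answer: $\frac{260074260953}{341966} \approx 7.6053 \cdot 10^{5}$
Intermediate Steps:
$S{\left(w \right)} = 20 - 4 w$ ($S{\left(w \right)} = - 4 \left(-5 + w\right) = 20 - 4 w$)
$\frac{S{\left(- \frac{158}{-183} \right)}}{\frac{1}{45963}} - \frac{38175}{-16818} = \frac{20 - 4 \left(- \frac{158}{-183}\right)}{\frac{1}{45963}} - \frac{38175}{-16818} = \left(20 - 4 \left(\left(-158\right) \left(- \frac{1}{183}\right)\right)\right) \frac{1}{\frac{1}{45963}} - - \frac{12725}{5606} = \left(20 - \frac{632}{183}\right) 45963 + \frac{12725}{5606} = \frac{3028}{183} \cdot 45963 + \frac{12725}{5606} = \frac{46391988}{61} + \frac{12725}{5606} = \frac{260074260953}{341966}$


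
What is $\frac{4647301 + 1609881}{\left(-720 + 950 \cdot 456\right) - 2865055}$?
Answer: $- \frac{6257182}{2432575} \approx -2.5722$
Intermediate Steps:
$\frac{4647301 + 1609881}{\left(-720 + 950 \cdot 456\right) - 2865055} = \frac{6257182}{\left(-720 + 433200\right) - 2865055} = \frac{6257182}{432480 - 2865055} = \frac{6257182}{-2432575} = 6257182 \left(- \frac{1}{2432575}\right) = - \frac{6257182}{2432575}$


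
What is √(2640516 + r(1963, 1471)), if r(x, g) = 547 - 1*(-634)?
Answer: √2641697 ≈ 1625.3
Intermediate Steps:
r(x, g) = 1181 (r(x, g) = 547 + 634 = 1181)
√(2640516 + r(1963, 1471)) = √(2640516 + 1181) = √2641697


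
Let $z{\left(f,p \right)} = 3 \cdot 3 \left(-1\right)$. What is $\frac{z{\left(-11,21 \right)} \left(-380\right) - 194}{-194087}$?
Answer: $- \frac{3226}{194087} \approx -0.016621$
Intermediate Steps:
$z{\left(f,p \right)} = -9$ ($z{\left(f,p \right)} = 9 \left(-1\right) = -9$)
$\frac{z{\left(-11,21 \right)} \left(-380\right) - 194}{-194087} = \frac{\left(-9\right) \left(-380\right) - 194}{-194087} = \left(3420 - 194\right) \left(- \frac{1}{194087}\right) = 3226 \left(- \frac{1}{194087}\right) = - \frac{3226}{194087}$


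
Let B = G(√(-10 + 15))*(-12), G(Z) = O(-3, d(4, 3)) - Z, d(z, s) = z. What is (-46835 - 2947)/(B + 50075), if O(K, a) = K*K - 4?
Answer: -497969346/500299901 + 597384*√5/2501499505 ≈ -0.99481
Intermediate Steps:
O(K, a) = -4 + K² (O(K, a) = K² - 4 = -4 + K²)
G(Z) = 5 - Z (G(Z) = (-4 + (-3)²) - Z = (-4 + 9) - Z = 5 - Z)
B = -60 + 12*√5 (B = (5 - √(-10 + 15))*(-12) = (5 - √5)*(-12) = -60 + 12*√5 ≈ -33.167)
(-46835 - 2947)/(B + 50075) = (-46835 - 2947)/((-60 + 12*√5) + 50075) = -49782/(50015 + 12*√5)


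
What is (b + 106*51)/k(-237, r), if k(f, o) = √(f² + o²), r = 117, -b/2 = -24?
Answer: 909*√7762/3881 ≈ 20.635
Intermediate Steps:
b = 48 (b = -2*(-24) = 48)
(b + 106*51)/k(-237, r) = (48 + 106*51)/(√((-237)² + 117²)) = (48 + 5406)/(√(56169 + 13689)) = 5454/(√69858) = 5454/((3*√7762)) = 5454*(√7762/23286) = 909*√7762/3881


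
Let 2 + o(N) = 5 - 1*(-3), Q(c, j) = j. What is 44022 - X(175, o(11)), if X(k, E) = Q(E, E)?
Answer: 44016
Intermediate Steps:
o(N) = 6 (o(N) = -2 + (5 - 1*(-3)) = -2 + (5 + 3) = -2 + 8 = 6)
X(k, E) = E
44022 - X(175, o(11)) = 44022 - 1*6 = 44022 - 6 = 44016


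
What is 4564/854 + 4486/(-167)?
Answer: -219204/10187 ≈ -21.518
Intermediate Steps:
4564/854 + 4486/(-167) = 4564*(1/854) + 4486*(-1/167) = 326/61 - 4486/167 = -219204/10187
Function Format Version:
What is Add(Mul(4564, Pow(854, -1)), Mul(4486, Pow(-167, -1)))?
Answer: Rational(-219204, 10187) ≈ -21.518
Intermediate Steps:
Add(Mul(4564, Pow(854, -1)), Mul(4486, Pow(-167, -1))) = Add(Mul(4564, Rational(1, 854)), Mul(4486, Rational(-1, 167))) = Add(Rational(326, 61), Rational(-4486, 167)) = Rational(-219204, 10187)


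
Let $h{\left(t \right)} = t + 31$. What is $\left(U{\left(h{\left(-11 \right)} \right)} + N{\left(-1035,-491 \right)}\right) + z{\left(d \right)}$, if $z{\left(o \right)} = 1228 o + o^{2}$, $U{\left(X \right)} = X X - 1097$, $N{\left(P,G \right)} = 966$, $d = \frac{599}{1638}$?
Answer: $\frac{1926964573}{2683044} \approx 718.2$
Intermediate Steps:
$d = \frac{599}{1638}$ ($d = 599 \cdot \frac{1}{1638} = \frac{599}{1638} \approx 0.36569$)
$h{\left(t \right)} = 31 + t$
$U{\left(X \right)} = -1097 + X^{2}$ ($U{\left(X \right)} = X^{2} - 1097 = -1097 + X^{2}$)
$z{\left(o \right)} = o^{2} + 1228 o$
$\left(U{\left(h{\left(-11 \right)} \right)} + N{\left(-1035,-491 \right)}\right) + z{\left(d \right)} = \left(\left(-1097 + \left(31 - 11\right)^{2}\right) + 966\right) + \frac{599 \left(1228 + \frac{599}{1638}\right)}{1638} = \left(\left(-1097 + 20^{2}\right) + 966\right) + \frac{599}{1638} \cdot \frac{2012063}{1638} = \left(\left(-1097 + 400\right) + 966\right) + \frac{1205225737}{2683044} = \left(-697 + 966\right) + \frac{1205225737}{2683044} = 269 + \frac{1205225737}{2683044} = \frac{1926964573}{2683044}$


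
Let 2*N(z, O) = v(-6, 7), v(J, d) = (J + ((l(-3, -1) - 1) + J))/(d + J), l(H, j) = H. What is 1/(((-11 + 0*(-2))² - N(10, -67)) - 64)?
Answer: 1/65 ≈ 0.015385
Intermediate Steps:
v(J, d) = (-4 + 2*J)/(J + d) (v(J, d) = (J + ((-3 - 1) + J))/(d + J) = (J + (-4 + J))/(J + d) = (-4 + 2*J)/(J + d))
N(z, O) = -8 (N(z, O) = (2*(-2 - 6)/(-6 + 7))/2 = (2*(-8)/1)/2 = (2*1*(-8))/2 = (½)*(-16) = -8)
1/(((-11 + 0*(-2))² - N(10, -67)) - 64) = 1/(((-11 + 0*(-2))² - 1*(-8)) - 64) = 1/(((-11 + 0)² + 8) - 64) = 1/(((-11)² + 8) - 64) = 1/((121 + 8) - 64) = 1/(129 - 64) = 1/65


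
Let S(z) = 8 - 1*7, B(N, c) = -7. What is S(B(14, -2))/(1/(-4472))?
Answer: -4472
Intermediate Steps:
S(z) = 1 (S(z) = 8 - 7 = 1)
S(B(14, -2))/(1/(-4472)) = 1/1/(-4472) = 1/(-1/4472) = 1*(-4472) = -4472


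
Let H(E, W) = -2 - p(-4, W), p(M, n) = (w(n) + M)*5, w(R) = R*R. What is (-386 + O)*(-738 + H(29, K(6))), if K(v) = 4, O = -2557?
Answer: 2354400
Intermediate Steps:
w(R) = R**2
p(M, n) = 5*M + 5*n**2 (p(M, n) = (n**2 + M)*5 = (M + n**2)*5 = 5*M + 5*n**2)
H(E, W) = 18 - 5*W**2 (H(E, W) = -2 - (5*(-4) + 5*W**2) = -2 - (-20 + 5*W**2) = -2 + (20 - 5*W**2) = 18 - 5*W**2)
(-386 + O)*(-738 + H(29, K(6))) = (-386 - 2557)*(-738 + (18 - 5*4**2)) = -2943*(-738 + (18 - 5*16)) = -2943*(-738 + (18 - 80)) = -2943*(-738 - 62) = -2943*(-800) = 2354400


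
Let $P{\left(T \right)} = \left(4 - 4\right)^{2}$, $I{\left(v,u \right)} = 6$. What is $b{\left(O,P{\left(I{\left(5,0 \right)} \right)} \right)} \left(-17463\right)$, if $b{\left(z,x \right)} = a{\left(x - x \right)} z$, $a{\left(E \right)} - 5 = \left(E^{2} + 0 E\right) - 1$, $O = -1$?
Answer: $69852$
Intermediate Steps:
$P{\left(T \right)} = 0$ ($P{\left(T \right)} = 0^{2} = 0$)
$a{\left(E \right)} = 4 + E^{2}$ ($a{\left(E \right)} = 5 + \left(\left(E^{2} + 0 E\right) - 1\right) = 5 + \left(\left(E^{2} + 0\right) - 1\right) = 5 + \left(E^{2} - 1\right) = 5 + \left(-1 + E^{2}\right) = 4 + E^{2}$)
$b{\left(z,x \right)} = 4 z$ ($b{\left(z,x \right)} = \left(4 + \left(x - x\right)^{2}\right) z = \left(4 + 0^{2}\right) z = \left(4 + 0\right) z = 4 z$)
$b{\left(O,P{\left(I{\left(5,0 \right)} \right)} \right)} \left(-17463\right) = 4 \left(-1\right) \left(-17463\right) = \left(-4\right) \left(-17463\right) = 69852$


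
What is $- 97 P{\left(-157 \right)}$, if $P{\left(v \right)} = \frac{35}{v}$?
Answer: $\frac{3395}{157} \approx 21.624$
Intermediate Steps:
$- 97 P{\left(-157 \right)} = - 97 \frac{35}{-157} = - 97 \cdot 35 \left(- \frac{1}{157}\right) = \left(-97\right) \left(- \frac{35}{157}\right) = \frac{3395}{157}$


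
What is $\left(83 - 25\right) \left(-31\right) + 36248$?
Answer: $34450$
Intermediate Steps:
$\left(83 - 25\right) \left(-31\right) + 36248 = 58 \left(-31\right) + 36248 = -1798 + 36248 = 34450$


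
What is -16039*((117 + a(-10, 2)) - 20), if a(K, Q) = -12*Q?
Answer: -1170847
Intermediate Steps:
-16039*((117 + a(-10, 2)) - 20) = -16039*((117 - 12*2) - 20) = -16039*((117 - 24) - 20) = -16039*(93 - 20) = -16039*73 = -1170847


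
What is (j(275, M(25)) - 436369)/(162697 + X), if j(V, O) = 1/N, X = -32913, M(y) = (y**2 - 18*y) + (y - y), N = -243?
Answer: -26509417/7884378 ≈ -3.3623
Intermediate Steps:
M(y) = y**2 - 18*y (M(y) = (y**2 - 18*y) + 0 = y**2 - 18*y)
j(V, O) = -1/243 (j(V, O) = 1/(-243) = -1/243)
(j(275, M(25)) - 436369)/(162697 + X) = (-1/243 - 436369)/(162697 - 32913) = -106037668/243/129784 = -106037668/243*1/129784 = -26509417/7884378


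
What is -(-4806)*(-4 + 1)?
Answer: -14418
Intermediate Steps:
-(-4806)*(-4 + 1) = -(-4806)*(-3) = -267*54 = -14418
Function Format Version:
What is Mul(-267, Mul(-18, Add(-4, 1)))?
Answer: -14418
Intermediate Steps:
Mul(-267, Mul(-18, Add(-4, 1))) = Mul(-267, Mul(-18, -3)) = Mul(-267, 54) = -14418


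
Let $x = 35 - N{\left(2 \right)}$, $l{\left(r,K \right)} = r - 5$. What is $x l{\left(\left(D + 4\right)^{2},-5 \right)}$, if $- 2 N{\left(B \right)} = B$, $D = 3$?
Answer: $1584$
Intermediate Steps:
$l{\left(r,K \right)} = -5 + r$ ($l{\left(r,K \right)} = r - 5 = -5 + r$)
$N{\left(B \right)} = - \frac{B}{2}$
$x = 36$ ($x = 35 - \left(- \frac{1}{2}\right) 2 = 35 - -1 = 35 + 1 = 36$)
$x l{\left(\left(D + 4\right)^{2},-5 \right)} = 36 \left(-5 + \left(3 + 4\right)^{2}\right) = 36 \left(-5 + 7^{2}\right) = 36 \left(-5 + 49\right) = 36 \cdot 44 = 1584$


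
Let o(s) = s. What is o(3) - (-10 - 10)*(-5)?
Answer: -97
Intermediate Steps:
o(3) - (-10 - 10)*(-5) = 3 - (-10 - 10)*(-5) = 3 - (-20)*(-5) = 3 - 1*100 = 3 - 100 = -97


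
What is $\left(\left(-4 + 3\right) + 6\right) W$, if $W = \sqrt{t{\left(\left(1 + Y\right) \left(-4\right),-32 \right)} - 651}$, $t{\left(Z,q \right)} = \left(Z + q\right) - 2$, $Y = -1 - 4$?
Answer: $5 i \sqrt{669} \approx 129.33 i$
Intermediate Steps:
$Y = -5$
$t{\left(Z,q \right)} = -2 + Z + q$
$W = i \sqrt{669}$ ($W = \sqrt{\left(-2 + \left(1 - 5\right) \left(-4\right) - 32\right) - 651} = \sqrt{\left(-2 - -16 - 32\right) - 651} = \sqrt{\left(-2 + 16 - 32\right) - 651} = \sqrt{-18 - 651} = \sqrt{-669} = i \sqrt{669} \approx 25.865 i$)
$\left(\left(-4 + 3\right) + 6\right) W = \left(\left(-4 + 3\right) + 6\right) i \sqrt{669} = \left(-1 + 6\right) i \sqrt{669} = 5 i \sqrt{669}$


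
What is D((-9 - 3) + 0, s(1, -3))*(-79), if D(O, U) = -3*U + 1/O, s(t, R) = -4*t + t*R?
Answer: -19829/12 ≈ -1652.4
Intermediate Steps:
s(t, R) = -4*t + R*t
D(O, U) = 1/O - 3*U
D((-9 - 3) + 0, s(1, -3))*(-79) = (1/((-9 - 3) + 0) - 3*(-4 - 3))*(-79) = (1/(-12 + 0) - 3*(-7))*(-79) = (1/(-12) - 3*(-7))*(-79) = (-1/12 + 21)*(-79) = (251/12)*(-79) = -19829/12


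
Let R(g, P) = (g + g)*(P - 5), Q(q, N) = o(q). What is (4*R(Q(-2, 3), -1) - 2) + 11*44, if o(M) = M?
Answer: 578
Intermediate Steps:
Q(q, N) = q
R(g, P) = 2*g*(-5 + P) (R(g, P) = (2*g)*(-5 + P) = 2*g*(-5 + P))
(4*R(Q(-2, 3), -1) - 2) + 11*44 = (4*(2*(-2)*(-5 - 1)) - 2) + 11*44 = (4*(2*(-2)*(-6)) - 2) + 484 = (4*24 - 2) + 484 = (96 - 2) + 484 = 94 + 484 = 578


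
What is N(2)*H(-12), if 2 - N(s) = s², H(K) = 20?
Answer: -40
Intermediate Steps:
N(s) = 2 - s²
N(2)*H(-12) = (2 - 1*2²)*20 = (2 - 1*4)*20 = (2 - 4)*20 = -2*20 = -40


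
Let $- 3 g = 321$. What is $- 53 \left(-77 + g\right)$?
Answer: $9752$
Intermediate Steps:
$g = -107$ ($g = \left(- \frac{1}{3}\right) 321 = -107$)
$- 53 \left(-77 + g\right) = - 53 \left(-77 - 107\right) = \left(-53\right) \left(-184\right) = 9752$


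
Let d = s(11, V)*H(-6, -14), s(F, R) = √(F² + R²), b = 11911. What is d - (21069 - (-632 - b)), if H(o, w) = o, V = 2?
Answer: -33612 - 30*√5 ≈ -33679.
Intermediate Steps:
d = -30*√5 (d = √(11² + 2²)*(-6) = √(121 + 4)*(-6) = √125*(-6) = (5*√5)*(-6) = -30*√5 ≈ -67.082)
d - (21069 - (-632 - b)) = -30*√5 - (21069 - (-632 - 1*11911)) = -30*√5 - (21069 - (-632 - 11911)) = -30*√5 - (21069 - 1*(-12543)) = -30*√5 - (21069 + 12543) = -30*√5 - 1*33612 = -30*√5 - 33612 = -33612 - 30*√5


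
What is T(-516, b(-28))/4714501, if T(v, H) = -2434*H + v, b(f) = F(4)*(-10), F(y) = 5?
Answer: 121184/4714501 ≈ 0.025705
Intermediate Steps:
b(f) = -50 (b(f) = 5*(-10) = -50)
T(v, H) = v - 2434*H
T(-516, b(-28))/4714501 = (-516 - 2434*(-50))/4714501 = (-516 + 121700)*(1/4714501) = 121184*(1/4714501) = 121184/4714501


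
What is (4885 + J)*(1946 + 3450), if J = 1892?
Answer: 36568692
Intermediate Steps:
(4885 + J)*(1946 + 3450) = (4885 + 1892)*(1946 + 3450) = 6777*5396 = 36568692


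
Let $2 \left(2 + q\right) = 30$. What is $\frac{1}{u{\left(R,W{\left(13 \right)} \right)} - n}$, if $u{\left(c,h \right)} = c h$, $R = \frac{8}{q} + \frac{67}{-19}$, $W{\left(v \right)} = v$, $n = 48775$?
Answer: $- \frac{19}{927444} \approx -2.0486 \cdot 10^{-5}$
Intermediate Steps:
$q = 13$ ($q = -2 + \frac{1}{2} \cdot 30 = -2 + 15 = 13$)
$R = - \frac{719}{247}$ ($R = \frac{8}{13} + \frac{67}{-19} = 8 \cdot \frac{1}{13} + 67 \left(- \frac{1}{19}\right) = \frac{8}{13} - \frac{67}{19} = - \frac{719}{247} \approx -2.9109$)
$\frac{1}{u{\left(R,W{\left(13 \right)} \right)} - n} = \frac{1}{\left(- \frac{719}{247}\right) 13 - 48775} = \frac{1}{- \frac{719}{19} - 48775} = \frac{1}{- \frac{927444}{19}} = - \frac{19}{927444}$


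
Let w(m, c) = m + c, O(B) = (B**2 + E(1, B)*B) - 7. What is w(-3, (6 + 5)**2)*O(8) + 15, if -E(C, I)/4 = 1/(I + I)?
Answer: 6505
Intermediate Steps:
E(C, I) = -2/I (E(C, I) = -4/(I + I) = -4*1/(2*I) = -2/I)
O(B) = -9 + B**2 (O(B) = (B**2 + (-2/B)*B) - 7 = (B**2 - 2) - 7 = (-2 + B**2) - 7 = -9 + B**2)
w(m, c) = c + m
w(-3, (6 + 5)**2)*O(8) + 15 = ((6 + 5)**2 - 3)*(-9 + 8**2) + 15 = (11**2 - 3)*(-9 + 64) + 15 = (121 - 3)*55 + 15 = 118*55 + 15 = 6490 + 15 = 6505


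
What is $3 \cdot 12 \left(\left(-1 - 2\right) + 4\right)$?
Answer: $36$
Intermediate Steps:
$3 \cdot 12 \left(\left(-1 - 2\right) + 4\right) = 36 \left(-3 + 4\right) = 36 \cdot 1 = 36$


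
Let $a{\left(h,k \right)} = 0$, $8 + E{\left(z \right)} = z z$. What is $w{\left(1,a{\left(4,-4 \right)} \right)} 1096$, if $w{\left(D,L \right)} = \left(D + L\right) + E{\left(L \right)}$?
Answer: $-7672$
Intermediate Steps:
$E{\left(z \right)} = -8 + z^{2}$ ($E{\left(z \right)} = -8 + z z = -8 + z^{2}$)
$w{\left(D,L \right)} = -8 + D + L + L^{2}$ ($w{\left(D,L \right)} = \left(D + L\right) + \left(-8 + L^{2}\right) = -8 + D + L + L^{2}$)
$w{\left(1,a{\left(4,-4 \right)} \right)} 1096 = \left(-8 + 1 + 0 + 0^{2}\right) 1096 = \left(-8 + 1 + 0 + 0\right) 1096 = \left(-7\right) 1096 = -7672$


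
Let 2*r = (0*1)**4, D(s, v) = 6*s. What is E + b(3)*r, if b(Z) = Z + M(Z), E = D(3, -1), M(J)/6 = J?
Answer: 18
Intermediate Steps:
M(J) = 6*J
E = 18 (E = 6*3 = 18)
r = 0 (r = (0*1)**4/2 = (1/2)*0**4 = (1/2)*0 = 0)
b(Z) = 7*Z (b(Z) = Z + 6*Z = 7*Z)
E + b(3)*r = 18 + (7*3)*0 = 18 + 21*0 = 18 + 0 = 18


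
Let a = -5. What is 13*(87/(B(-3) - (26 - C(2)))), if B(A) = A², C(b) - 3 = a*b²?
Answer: -1131/34 ≈ -33.265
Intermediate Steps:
C(b) = 3 - 5*b²
13*(87/(B(-3) - (26 - C(2)))) = 13*(87/((-3)² - (26 - (3 - 5*2²)))) = 13*(87/(9 - (26 - (3 - 5*4)))) = 13*(87/(9 - (26 - (3 - 20)))) = 13*(87/(9 - (26 - 1*(-17)))) = 13*(87/(9 - (26 + 17))) = 13*(87/(9 - 1*43)) = 13*(87/(9 - 43)) = 13*(87/(-34)) = 13*(87*(-1/34)) = 13*(-87/34) = -1131/34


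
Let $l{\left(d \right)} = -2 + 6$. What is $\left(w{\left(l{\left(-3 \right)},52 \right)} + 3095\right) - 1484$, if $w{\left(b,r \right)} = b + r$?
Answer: $1667$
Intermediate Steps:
$l{\left(d \right)} = 4$
$\left(w{\left(l{\left(-3 \right)},52 \right)} + 3095\right) - 1484 = \left(\left(4 + 52\right) + 3095\right) - 1484 = \left(56 + 3095\right) - 1484 = 3151 - 1484 = 1667$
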